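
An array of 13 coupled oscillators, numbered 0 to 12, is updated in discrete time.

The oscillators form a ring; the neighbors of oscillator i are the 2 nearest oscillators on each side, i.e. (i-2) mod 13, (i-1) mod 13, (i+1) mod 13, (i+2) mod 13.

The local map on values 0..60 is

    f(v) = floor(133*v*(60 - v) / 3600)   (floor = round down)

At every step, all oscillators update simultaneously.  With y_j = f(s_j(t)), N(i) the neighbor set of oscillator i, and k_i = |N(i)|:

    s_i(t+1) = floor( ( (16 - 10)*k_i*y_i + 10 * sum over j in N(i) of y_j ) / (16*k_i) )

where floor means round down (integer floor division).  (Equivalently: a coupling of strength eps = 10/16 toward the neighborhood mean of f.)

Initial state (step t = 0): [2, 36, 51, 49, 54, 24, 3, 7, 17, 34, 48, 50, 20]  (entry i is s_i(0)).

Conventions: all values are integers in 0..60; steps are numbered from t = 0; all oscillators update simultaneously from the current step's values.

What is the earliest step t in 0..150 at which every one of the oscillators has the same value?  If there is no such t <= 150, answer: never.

Answer: never
Key observation: The state at step 3 reappears at step 5 — the system is in a cycle of period 2 from step 3 on.  No step 0..5 is synchronized, and the cycle repeats forever, so no step up to 150 (or ever) has all oscillators equal.

Derivation:
t=0: [2, 36, 51, 49, 54, 24, 3, 7, 17, 34, 48, 50, 20]  (not all equal)
t=1: [16, 22, 16, 21, 15, 19, 15, 19, 21, 24, 24, 20, 22]  (not all equal)
t=2: [27, 28, 26, 28, 25, 27, 26, 28, 29, 30, 30, 29, 29]  (not all equal)
t=3: [32, 32, 32, 32, 32, 32, 32, 32, 32, 33, 33, 32, 32]  (not all equal)
t=4: [33, 33, 33, 33, 33, 33, 33, 32, 32, 32, 32, 32, 32]  (not all equal)
t=5: [32, 32, 32, 32, 32, 32, 32, 32, 32, 33, 33, 32, 32]  (not all equal)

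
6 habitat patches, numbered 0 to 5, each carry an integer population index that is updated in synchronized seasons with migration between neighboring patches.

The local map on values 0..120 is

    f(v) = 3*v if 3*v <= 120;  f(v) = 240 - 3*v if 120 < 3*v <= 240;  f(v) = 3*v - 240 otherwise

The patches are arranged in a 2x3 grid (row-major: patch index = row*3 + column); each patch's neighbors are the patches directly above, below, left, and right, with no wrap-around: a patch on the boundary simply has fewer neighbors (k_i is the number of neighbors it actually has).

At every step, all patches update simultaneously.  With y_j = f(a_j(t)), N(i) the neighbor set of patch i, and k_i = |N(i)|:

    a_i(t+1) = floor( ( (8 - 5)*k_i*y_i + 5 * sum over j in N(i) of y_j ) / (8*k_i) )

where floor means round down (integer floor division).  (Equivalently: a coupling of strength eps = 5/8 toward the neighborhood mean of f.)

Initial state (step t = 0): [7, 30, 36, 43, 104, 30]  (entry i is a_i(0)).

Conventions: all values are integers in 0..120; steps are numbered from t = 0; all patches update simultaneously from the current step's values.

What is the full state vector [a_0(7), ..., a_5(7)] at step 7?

Simulating step by step:
t=0: [7, 30, 36, 43, 104, 30]
t=1: [70, 75, 96, 70, 87, 90]
t=2: [25, 26, 32, 27, 23, 32]
t=3: [77, 79, 90, 75, 79, 87]
t=4: [9, 9, 18, 9, 9, 18]
t=5: [27, 32, 45, 27, 32, 45]
t=6: [85, 94, 102, 85, 94, 102]
t=7: [23, 41, 58, 23, 41, 58]

Answer: [23, 41, 58, 23, 41, 58]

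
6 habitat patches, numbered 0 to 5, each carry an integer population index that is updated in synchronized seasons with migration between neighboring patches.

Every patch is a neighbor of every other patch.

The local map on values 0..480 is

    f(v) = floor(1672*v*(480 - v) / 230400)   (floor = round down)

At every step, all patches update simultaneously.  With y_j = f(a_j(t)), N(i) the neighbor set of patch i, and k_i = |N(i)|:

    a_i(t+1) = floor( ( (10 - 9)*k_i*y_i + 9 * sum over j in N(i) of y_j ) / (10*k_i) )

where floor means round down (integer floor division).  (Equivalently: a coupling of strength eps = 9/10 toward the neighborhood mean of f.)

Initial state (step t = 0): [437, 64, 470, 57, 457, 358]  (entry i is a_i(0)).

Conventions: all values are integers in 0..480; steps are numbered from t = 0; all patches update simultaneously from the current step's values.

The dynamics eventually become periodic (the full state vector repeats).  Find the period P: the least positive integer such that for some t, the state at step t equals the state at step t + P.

Simulating step by step:
t=0: [437, 64, 470, 57, 457, 358]
t=1: [156, 151, 164, 153, 161, 141]
t=2: [363, 364, 362, 363, 363, 365]
t=3: [307, 307, 307, 307, 307, 307]
t=4: [385, 385, 385, 385, 385, 385]
t=5: [265, 265, 265, 265, 265, 265]
t=6: [413, 413, 413, 413, 413, 413]
t=7: [200, 200, 200, 200, 200, 200]
t=8: [406, 406, 406, 406, 406, 406]
t=9: [218, 218, 218, 218, 218, 218]
t=10: [414, 414, 414, 414, 414, 414]
t=11: [198, 198, 198, 198, 198, 198]
t=12: [405, 405, 405, 405, 405, 405]
t=13: [220, 220, 220, 220, 220, 220]
t=14: [415, 415, 415, 415, 415, 415]
t=15: [195, 195, 195, 195, 195, 195]
t=16: [403, 403, 403, 403, 403, 403]
t=17: [225, 225, 225, 225, 225, 225]
t=18: [416, 416, 416, 416, 416, 416]
t=19: [193, 193, 193, 193, 193, 193]
t=20: [401, 401, 401, 401, 401, 401]
t=21: [229, 229, 229, 229, 229, 229]
t=22: [417, 417, 417, 417, 417, 417]
t=23: [190, 190, 190, 190, 190, 190]
t=24: [399, 399, 399, 399, 399, 399]
t=25: [234, 234, 234, 234, 234, 234]
t=26: [417, 417, 417, 417, 417, 417]

Answer: 4
Key observation: The state at step 22, [417, 417, 417, 417, 417, 417], reappears at step 26 — and no state repeats earlier — so the cycle the system enters has period 4.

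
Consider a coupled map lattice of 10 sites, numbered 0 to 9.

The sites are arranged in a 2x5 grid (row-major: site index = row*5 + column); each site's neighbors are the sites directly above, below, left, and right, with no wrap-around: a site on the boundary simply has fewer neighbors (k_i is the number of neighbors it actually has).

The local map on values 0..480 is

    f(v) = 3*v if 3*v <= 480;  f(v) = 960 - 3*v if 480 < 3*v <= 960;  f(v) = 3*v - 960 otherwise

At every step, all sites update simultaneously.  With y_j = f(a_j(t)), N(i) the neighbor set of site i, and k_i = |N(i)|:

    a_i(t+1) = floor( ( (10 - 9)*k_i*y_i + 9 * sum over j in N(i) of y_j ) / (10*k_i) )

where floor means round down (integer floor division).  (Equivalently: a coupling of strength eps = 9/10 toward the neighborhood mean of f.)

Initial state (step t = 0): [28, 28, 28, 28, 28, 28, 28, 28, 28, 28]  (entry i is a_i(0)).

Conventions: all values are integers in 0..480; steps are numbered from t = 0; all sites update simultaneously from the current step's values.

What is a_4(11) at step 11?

Answer: a_4(11) = 204

Derivation:
t=0: [28, 28, 28, 28, 28, 28, 28, 28, 28, 28]
t=1: [84, 84, 84, 84, 84, 84, 84, 84, 84, 84]
t=2: [252, 252, 252, 252, 252, 252, 252, 252, 252, 252]
t=3: [204, 204, 204, 204, 204, 204, 204, 204, 204, 204]
t=4: [348, 348, 348, 348, 348, 348, 348, 348, 348, 348]
t=5: [84, 84, 84, 84, 84, 84, 84, 84, 84, 84]
t=6: [252, 252, 252, 252, 252, 252, 252, 252, 252, 252]
t=7: [204, 204, 204, 204, 204, 204, 204, 204, 204, 204]
t=8: [348, 348, 348, 348, 348, 348, 348, 348, 348, 348]
t=9: [84, 84, 84, 84, 84, 84, 84, 84, 84, 84]
t=10: [252, 252, 252, 252, 252, 252, 252, 252, 252, 252]
t=11: [204, 204, 204, 204, 204, 204, 204, 204, 204, 204]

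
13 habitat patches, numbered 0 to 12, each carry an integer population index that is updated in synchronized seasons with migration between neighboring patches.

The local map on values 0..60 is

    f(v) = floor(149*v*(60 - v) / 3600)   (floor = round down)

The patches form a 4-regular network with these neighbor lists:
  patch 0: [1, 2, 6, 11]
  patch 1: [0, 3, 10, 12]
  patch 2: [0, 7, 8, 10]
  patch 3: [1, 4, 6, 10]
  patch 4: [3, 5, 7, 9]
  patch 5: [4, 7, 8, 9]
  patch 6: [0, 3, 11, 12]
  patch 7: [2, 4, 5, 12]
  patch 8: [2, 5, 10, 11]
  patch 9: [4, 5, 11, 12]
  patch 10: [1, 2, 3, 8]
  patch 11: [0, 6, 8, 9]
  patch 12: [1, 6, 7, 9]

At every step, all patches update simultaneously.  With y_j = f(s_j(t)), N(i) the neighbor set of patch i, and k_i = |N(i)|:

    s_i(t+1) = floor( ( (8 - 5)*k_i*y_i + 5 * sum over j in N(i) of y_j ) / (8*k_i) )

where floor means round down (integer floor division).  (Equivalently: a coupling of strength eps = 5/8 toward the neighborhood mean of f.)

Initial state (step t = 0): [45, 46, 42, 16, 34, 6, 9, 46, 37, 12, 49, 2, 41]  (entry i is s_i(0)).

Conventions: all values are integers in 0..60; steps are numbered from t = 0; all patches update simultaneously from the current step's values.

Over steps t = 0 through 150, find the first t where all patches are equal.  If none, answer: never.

Simulating step by step:
t=0: [45, 46, 42, 16, 34, 6, 9, 46, 37, 12, 49, 2, 41]  (not all equal)
t=1: [22, 26, 28, 26, 27, 23, 21, 27, 24, 21, 27, 17, 26]  (not all equal)
t=2: [34, 35, 35, 35, 35, 35, 33, 36, 34, 33, 36, 32, 35]  (not all equal)
t=3: [36, 35, 35, 35, 35, 35, 36, 35, 36, 36, 35, 36, 35]  (not all equal)
t=4: [35, 35, 35, 35, 35, 35, 35, 36, 35, 35, 35, 35, 35]  (not all equal)
t=5: [36, 36, 35, 36, 35, 35, 36, 35, 36, 36, 36, 36, 35]  (not all equal)
t=6: [35, 35, 35, 35, 35, 35, 35, 36, 35, 35, 35, 35, 35]  (not all equal)

Answer: never
Key observation: The state at step 4 reappears at step 6 — the system is in a cycle of period 2 from step 4 on.  No step 0..6 is synchronized, and the cycle repeats forever, so no step up to 150 (or ever) has all patches equal.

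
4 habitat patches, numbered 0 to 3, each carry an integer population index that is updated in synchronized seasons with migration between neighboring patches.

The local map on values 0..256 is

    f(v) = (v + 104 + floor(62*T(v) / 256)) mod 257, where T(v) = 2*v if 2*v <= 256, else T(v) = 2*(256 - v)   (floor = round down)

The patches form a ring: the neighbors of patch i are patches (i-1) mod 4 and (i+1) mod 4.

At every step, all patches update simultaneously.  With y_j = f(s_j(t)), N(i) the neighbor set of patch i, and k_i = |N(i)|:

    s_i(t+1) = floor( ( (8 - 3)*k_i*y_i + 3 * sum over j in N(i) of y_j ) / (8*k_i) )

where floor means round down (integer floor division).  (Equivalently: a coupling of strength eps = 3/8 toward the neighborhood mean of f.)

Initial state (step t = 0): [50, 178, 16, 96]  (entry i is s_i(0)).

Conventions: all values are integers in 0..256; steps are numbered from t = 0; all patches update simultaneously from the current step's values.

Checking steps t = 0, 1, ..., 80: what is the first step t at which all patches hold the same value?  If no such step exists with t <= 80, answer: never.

Simulating step by step:
t=0: [50, 178, 16, 96]  (not all equal)
t=1: [169, 95, 137, 210]  (not all equal)
t=2: [97, 171, 86, 67]  (not all equal)
t=3: [203, 126, 193, 216]  (not all equal)
t=4: [68, 48, 65, 78]  (not all equal)
t=5: [201, 185, 198, 212]  (not all equal)
t=6: [73, 68, 73, 77]  (not all equal)
t=7: [211, 207, 211, 215]  (not all equal)
t=8: [79, 77, 79, 80]  (not all equal)
t=9: [220, 219, 220, 221]  (not all equal)
t=10: [83, 83, 83, 84]  (not all equal)
t=11: [227, 227, 227, 227]  (all equal)

Answer: 11
Key observation: Synchronization is absorbing here: once all patches are equal they stay equal, and step 11 is the first all-equal step.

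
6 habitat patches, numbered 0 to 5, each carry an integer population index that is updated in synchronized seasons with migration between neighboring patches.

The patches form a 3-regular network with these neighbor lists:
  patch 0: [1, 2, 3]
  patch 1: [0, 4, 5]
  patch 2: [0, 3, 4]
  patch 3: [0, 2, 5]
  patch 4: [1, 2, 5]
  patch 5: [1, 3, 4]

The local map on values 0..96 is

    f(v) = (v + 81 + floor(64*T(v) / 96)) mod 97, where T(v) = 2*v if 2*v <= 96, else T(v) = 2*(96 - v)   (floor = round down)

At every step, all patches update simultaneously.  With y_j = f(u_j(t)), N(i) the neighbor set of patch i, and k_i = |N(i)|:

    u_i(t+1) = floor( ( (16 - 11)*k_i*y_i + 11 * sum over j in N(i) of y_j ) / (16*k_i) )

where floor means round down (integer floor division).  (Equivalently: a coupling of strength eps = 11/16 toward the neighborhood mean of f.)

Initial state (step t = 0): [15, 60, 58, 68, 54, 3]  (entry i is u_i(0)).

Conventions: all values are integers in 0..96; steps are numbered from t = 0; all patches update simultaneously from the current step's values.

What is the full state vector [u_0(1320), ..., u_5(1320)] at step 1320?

Answer: [84, 84, 84, 84, 84, 84]
Key observation: The state at step 4, [84, 84, 84, 84, 84, 84], reappears at step 5: the system is in a cycle of period 1 from step 4 on.  Therefore the state at step 1320 equals the state at step 4 + ((1320 - 4) mod 1) = 4, which is [84, 84, 84, 84, 84, 84].

Derivation:
t=0: [15, 60, 58, 68, 54, 3]
t=1: [68, 74, 75, 73, 91, 90]
t=2: [87, 84, 86, 86, 83, 84]
t=3: [83, 83, 83, 83, 83, 83]
t=4: [84, 84, 84, 84, 84, 84]
t=5: [84, 84, 84, 84, 84, 84]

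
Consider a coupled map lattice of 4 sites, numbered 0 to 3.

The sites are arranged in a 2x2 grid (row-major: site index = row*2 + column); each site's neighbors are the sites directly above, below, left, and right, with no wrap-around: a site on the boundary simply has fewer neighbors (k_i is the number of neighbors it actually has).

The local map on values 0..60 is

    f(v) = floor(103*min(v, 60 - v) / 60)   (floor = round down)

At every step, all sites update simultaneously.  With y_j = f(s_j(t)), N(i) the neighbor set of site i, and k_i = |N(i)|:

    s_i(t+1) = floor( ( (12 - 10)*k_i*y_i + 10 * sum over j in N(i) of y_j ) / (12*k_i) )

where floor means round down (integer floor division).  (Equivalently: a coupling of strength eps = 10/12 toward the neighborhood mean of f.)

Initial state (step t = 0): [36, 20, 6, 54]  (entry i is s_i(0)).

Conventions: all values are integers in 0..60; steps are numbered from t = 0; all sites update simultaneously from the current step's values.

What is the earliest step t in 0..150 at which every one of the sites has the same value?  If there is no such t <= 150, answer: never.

Simulating step by step:
t=0: [36, 20, 6, 54]  (not all equal)
t=1: [25, 26, 22, 20]  (not all equal)
t=2: [40, 39, 37, 39]  (not all equal)
t=3: [36, 35, 35, 37]  (not all equal)
t=4: [41, 40, 40, 41]  (not all equal)
t=5: [33, 32, 32, 33]  (not all equal)
t=6: [47, 46, 46, 47]  (not all equal)
t=7: [23, 22, 22, 23]  (not all equal)
t=8: [37, 38, 38, 37]  (not all equal)
t=9: [37, 38, 38, 37]  (not all equal)

Answer: never
Key observation: The state at step 8 reappears at step 9 — the system is in a cycle of period 1 from step 8 on.  No step 0..9 is synchronized, and the cycle repeats forever, so no step up to 150 (or ever) has all sites equal.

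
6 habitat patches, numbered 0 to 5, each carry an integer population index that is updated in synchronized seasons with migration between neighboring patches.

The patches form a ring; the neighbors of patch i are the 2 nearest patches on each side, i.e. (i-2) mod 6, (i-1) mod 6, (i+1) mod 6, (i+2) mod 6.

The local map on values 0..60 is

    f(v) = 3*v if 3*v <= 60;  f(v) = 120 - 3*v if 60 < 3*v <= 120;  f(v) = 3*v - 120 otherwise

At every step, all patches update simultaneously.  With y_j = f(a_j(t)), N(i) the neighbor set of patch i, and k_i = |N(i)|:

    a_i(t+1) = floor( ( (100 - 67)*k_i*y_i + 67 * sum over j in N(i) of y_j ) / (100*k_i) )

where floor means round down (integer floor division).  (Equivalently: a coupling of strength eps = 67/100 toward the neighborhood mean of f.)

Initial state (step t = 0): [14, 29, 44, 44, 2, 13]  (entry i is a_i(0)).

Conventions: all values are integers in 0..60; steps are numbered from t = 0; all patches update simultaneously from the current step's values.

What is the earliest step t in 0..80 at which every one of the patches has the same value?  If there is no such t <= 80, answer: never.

Answer: 8
Key observation: Synchronization is absorbing here: once all patches are equal they stay equal, and step 8 is the first all-equal step.

Derivation:
t=0: [14, 29, 44, 44, 2, 13]  (not all equal)
t=1: [28, 28, 19, 19, 19, 28]  (not all equal)
t=2: [43, 43, 49, 49, 49, 43]  (not all equal)
t=3: [15, 15, 20, 20, 20, 15]  (not all equal)
t=4: [50, 50, 54, 54, 54, 50]  (not all equal)
t=5: [34, 34, 37, 37, 37, 34]  (not all equal)
t=6: [14, 14, 12, 12, 12, 14]  (not all equal)
t=7: [39, 39, 38, 38, 38, 39]  (not all equal)
t=8: [4, 4, 4, 4, 4, 4]  (all equal)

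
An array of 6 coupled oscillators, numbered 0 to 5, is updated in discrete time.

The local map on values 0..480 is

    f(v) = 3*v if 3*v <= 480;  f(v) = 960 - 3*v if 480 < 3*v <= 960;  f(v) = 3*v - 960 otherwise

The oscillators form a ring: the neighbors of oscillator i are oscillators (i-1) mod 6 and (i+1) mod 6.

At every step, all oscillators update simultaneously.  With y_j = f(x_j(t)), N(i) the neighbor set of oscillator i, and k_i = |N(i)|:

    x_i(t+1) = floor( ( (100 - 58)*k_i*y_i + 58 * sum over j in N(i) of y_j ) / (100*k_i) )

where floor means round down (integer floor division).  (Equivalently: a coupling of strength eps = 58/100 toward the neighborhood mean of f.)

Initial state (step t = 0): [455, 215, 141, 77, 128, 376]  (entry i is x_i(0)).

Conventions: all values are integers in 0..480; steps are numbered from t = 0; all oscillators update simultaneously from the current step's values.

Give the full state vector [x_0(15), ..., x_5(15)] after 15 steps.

Simulating step by step:
t=0: [455, 215, 141, 77, 128, 376]
t=1: [310, 372, 336, 331, 276, 299]
t=2: [76, 88, 74, 66, 83, 73]
t=3: [235, 241, 227, 219, 225, 230]
t=4: [254, 254, 273, 290, 285, 270]
t=5: [184, 181, 142, 109, 113, 150]
t=6: [422, 417, 394, 359, 367, 405]
t=7: [286, 275, 211, 154, 167, 236]
t=8: [155, 181, 310, 421, 399, 268]
t=9: [361, 318, 221, 204, 232, 269]
t=10: [97, 124, 227, 308, 256, 176]
t=11: [355, 321, 235, 151, 216, 321]
t=12: [45, 105, 239, 354, 263, 122]
t=13: [254, 241, 222, 162, 207, 242]
t=14: [219, 242, 329, 382, 347, 254]
t=15: [252, 193, 133, 109, 145, 194]

Answer: [252, 193, 133, 109, 145, 194]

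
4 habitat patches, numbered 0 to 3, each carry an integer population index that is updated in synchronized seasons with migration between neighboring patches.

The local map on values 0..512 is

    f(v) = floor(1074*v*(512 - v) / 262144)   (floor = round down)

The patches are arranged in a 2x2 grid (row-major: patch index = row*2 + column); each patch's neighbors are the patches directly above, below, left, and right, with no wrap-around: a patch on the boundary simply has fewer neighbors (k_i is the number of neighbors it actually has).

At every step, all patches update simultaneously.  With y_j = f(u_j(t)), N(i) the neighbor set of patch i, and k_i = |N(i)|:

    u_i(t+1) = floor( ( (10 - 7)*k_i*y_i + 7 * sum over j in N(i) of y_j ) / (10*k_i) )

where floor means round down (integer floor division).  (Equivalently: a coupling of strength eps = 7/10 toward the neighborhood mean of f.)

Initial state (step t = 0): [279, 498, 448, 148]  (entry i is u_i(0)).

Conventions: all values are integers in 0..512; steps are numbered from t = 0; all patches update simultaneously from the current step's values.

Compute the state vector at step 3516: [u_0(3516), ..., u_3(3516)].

Simulating step by step:
t=0: [279, 498, 448, 148]
t=1: [130, 178, 205, 116]
t=2: [235, 209, 213, 231]
t=3: [261, 263, 263, 261]
t=4: [268, 268, 268, 268]
t=5: [267, 267, 267, 267]
t=6: [268, 268, 268, 268]

Answer: [268, 268, 268, 268]
Key observation: The state at step 4, [268, 268, 268, 268], reappears at step 6: the system is in a cycle of period 2 from step 4 on.  Therefore the state at step 3516 equals the state at step 4 + ((3516 - 4) mod 2) = 4, which is [268, 268, 268, 268].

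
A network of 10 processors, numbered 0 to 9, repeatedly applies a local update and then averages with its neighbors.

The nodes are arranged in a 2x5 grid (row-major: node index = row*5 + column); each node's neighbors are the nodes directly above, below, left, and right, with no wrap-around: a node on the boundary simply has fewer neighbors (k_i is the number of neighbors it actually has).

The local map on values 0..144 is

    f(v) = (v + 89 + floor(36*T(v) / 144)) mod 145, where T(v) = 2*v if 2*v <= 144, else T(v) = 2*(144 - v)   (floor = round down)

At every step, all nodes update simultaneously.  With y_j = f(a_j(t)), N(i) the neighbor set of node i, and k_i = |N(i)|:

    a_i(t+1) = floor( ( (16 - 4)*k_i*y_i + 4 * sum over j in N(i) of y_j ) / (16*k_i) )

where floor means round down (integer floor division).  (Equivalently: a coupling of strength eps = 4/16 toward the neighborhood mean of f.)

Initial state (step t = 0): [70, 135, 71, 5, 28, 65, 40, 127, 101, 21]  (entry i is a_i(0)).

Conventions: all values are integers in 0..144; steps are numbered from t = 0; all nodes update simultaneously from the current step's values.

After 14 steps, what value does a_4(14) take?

Simulating step by step:
t=0: [70, 135, 71, 5, 28, 65, 40, 127, 101, 21]
t=1: [52, 70, 59, 92, 125, 37, 19, 69, 74, 114]
t=2: [40, 51, 37, 60, 75, 125, 107, 52, 54, 71]
t=3: [15, 33, 114, 44, 50, 67, 61, 36, 27, 47]
t=4: [106, 121, 79, 25, 17, 51, 53, 127, 110, 29]
t=5: [63, 69, 64, 114, 117, 26, 31, 71, 81, 122]
t=6: [50, 53, 44, 68, 74, 117, 120, 56, 58, 74]
t=7: [26, 26, 15, 42, 52, 67, 67, 30, 33, 50]
t=8: [117, 119, 105, 27, 19, 54, 58, 124, 116, 34]
t=9: [68, 70, 74, 118, 121, 31, 38, 72, 84, 128]
t=10: [57, 45, 54, 71, 76, 107, 20, 48, 60, 76]
t=11: [31, 22, 25, 46, 53, 70, 97, 26, 35, 51]
t=12: [122, 118, 116, 33, 21, 61, 72, 123, 119, 35]
t=13: [71, 73, 79, 125, 124, 42, 54, 74, 85, 130]
t=14: [44, 49, 56, 74, 78, 14, 28, 51, 61, 77]

Answer: a_4(14) = 78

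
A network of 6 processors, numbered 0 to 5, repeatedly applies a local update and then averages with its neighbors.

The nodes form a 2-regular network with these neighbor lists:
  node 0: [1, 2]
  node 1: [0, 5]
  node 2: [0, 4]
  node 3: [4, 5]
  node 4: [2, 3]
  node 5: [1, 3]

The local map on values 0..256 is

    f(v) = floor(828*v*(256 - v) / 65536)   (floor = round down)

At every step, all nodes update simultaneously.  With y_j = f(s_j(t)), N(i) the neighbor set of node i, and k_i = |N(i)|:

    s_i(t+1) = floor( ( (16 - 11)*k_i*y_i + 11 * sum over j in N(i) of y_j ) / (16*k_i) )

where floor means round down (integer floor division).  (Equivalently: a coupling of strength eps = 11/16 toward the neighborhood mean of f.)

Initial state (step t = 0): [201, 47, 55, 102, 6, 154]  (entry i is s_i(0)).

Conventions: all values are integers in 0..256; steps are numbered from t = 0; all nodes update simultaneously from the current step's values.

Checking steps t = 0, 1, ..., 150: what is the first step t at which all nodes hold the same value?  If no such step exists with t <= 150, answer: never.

Simulating step by step:
t=0: [201, 47, 55, 102, 6, 154]  (not all equal)
t=1: [133, 154, 97, 136, 121, 172]  (not all equal)
t=2: [199, 195, 202, 197, 201, 195]  (not all equal)
t=3: [143, 147, 139, 144, 140, 148]  (not all equal)
t=4: [203, 202, 204, 203, 204, 202]  (not all equal)
t=5: [135, 136, 134, 135, 134, 136]  (not all equal)
t=6: [206, 206, 206, 206, 206, 206]  (all equal)

Answer: 6
Key observation: Synchronization is absorbing here: once all nodes are equal they stay equal, and step 6 is the first all-equal step.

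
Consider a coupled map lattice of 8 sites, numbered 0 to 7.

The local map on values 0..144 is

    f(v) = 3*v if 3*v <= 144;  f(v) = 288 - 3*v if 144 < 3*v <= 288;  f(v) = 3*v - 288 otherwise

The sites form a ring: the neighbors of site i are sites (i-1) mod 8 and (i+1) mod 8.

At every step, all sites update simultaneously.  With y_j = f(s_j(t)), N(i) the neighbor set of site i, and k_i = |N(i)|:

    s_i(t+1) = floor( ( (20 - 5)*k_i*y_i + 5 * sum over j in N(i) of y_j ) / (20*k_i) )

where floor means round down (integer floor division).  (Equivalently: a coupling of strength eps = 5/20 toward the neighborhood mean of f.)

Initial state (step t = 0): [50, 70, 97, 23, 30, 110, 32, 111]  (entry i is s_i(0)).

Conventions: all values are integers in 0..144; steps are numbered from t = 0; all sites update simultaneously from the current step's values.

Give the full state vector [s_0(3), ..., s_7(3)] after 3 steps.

Answer: [77, 103, 88, 45, 85, 47, 90, 44]

Derivation:
t=0: [50, 70, 97, 23, 30, 110, 32, 111]
t=1: [118, 76, 20, 63, 81, 54, 82, 63]
t=2: [69, 60, 64, 87, 61, 105, 59, 87]
t=3: [77, 103, 88, 45, 85, 47, 90, 44]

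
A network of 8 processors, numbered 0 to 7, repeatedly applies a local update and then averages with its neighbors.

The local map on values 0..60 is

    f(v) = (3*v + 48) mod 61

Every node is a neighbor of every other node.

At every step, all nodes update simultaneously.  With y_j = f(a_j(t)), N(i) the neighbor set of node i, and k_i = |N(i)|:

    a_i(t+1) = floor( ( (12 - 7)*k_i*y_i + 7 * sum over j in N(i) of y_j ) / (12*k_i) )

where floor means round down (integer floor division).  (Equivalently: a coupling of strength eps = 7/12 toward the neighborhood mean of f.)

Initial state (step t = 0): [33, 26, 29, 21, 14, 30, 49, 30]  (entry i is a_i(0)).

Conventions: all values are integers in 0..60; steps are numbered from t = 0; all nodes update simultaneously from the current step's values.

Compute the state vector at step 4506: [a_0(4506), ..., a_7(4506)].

Answer: [44, 37, 40, 32, 25, 41, 39, 41]
Key observation: The state at step 3, [44, 37, 40, 32, 25, 41, 39, 41], reappears at step 4: the system is in a cycle of period 1 from step 3 on.  Therefore the state at step 4506 equals the state at step 3 + ((4506 - 3) mod 1) = 3, which is [44, 37, 40, 32, 25, 41, 39, 41].

Derivation:
t=0: [33, 26, 29, 21, 14, 30, 49, 30]
t=1: [22, 15, 18, 30, 23, 19, 17, 19]
t=2: [44, 37, 40, 32, 45, 41, 39, 41]
t=3: [44, 37, 40, 32, 25, 41, 39, 41]
t=4: [44, 37, 40, 32, 25, 41, 39, 41]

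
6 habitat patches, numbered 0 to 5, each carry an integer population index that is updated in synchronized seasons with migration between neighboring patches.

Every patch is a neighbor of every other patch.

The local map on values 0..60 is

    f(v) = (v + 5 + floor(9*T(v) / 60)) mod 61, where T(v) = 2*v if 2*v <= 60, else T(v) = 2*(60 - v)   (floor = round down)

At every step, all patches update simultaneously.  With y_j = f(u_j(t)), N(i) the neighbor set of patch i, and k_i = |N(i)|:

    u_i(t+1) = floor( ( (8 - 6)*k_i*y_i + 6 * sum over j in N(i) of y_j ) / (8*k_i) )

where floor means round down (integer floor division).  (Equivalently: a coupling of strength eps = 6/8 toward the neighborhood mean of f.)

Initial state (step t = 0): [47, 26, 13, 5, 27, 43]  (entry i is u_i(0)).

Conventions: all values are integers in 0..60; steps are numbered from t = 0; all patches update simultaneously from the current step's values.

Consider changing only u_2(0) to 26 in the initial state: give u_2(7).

Answer: u_2(7) = 20
Key observation: This trace re-runs the system from the modified initial state.

Derivation:
t=0: [47, 26, 26, 5, 27, 43]
t=1: [40, 39, 39, 36, 39, 40]
t=2: [50, 50, 50, 49, 50, 50]
t=3: [57, 57, 57, 57, 57, 57]
t=4: [1, 1, 1, 1, 1, 1]
t=5: [6, 6, 6, 6, 6, 6]
t=6: [12, 12, 12, 12, 12, 12]
t=7: [20, 20, 20, 20, 20, 20]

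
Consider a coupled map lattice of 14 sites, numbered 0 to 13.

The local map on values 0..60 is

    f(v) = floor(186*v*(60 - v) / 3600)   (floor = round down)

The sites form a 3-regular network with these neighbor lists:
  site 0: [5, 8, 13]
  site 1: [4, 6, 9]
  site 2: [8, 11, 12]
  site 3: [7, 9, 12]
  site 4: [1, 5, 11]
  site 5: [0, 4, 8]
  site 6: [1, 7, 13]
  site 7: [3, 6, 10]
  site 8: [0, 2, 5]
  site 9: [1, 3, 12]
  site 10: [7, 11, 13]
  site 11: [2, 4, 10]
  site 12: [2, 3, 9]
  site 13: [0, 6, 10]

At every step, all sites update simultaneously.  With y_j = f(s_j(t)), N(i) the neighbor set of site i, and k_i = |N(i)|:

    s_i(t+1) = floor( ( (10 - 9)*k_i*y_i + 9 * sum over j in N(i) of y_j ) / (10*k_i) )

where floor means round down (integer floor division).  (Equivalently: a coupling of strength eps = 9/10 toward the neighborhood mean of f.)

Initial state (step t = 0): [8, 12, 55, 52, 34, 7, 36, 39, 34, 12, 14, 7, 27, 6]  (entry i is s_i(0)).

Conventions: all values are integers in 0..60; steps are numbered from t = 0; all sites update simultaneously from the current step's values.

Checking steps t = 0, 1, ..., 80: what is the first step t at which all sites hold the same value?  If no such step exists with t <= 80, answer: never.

Simulating step by step:
t=0: [8, 12, 55, 52, 34, 7, 36, 39, 34, 12, 14, 7, 27, 6]  (not all equal)
t=1: [26, 38, 34, 37, 24, 35, 30, 33, 20, 31, 26, 29, 23, 31]  (not all equal)
t=2: [44, 45, 43, 44, 44, 43, 45, 44, 44, 43, 45, 44, 44, 45]  (not all equal)
t=3: [35, 35, 36, 36, 35, 36, 34, 34, 36, 35, 35, 35, 36, 34]  (not all equal)
t=4: [44, 45, 44, 44, 44, 44, 45, 44, 44, 44, 45, 44, 44, 45]  (not all equal)
t=5: [35, 35, 36, 36, 35, 36, 34, 34, 36, 35, 35, 35, 36, 34]  (not all equal)

Answer: never
Key observation: The state at step 3 reappears at step 5 — the system is in a cycle of period 2 from step 3 on.  No step 0..5 is synchronized, and the cycle repeats forever, so no step up to 80 (or ever) has all sites equal.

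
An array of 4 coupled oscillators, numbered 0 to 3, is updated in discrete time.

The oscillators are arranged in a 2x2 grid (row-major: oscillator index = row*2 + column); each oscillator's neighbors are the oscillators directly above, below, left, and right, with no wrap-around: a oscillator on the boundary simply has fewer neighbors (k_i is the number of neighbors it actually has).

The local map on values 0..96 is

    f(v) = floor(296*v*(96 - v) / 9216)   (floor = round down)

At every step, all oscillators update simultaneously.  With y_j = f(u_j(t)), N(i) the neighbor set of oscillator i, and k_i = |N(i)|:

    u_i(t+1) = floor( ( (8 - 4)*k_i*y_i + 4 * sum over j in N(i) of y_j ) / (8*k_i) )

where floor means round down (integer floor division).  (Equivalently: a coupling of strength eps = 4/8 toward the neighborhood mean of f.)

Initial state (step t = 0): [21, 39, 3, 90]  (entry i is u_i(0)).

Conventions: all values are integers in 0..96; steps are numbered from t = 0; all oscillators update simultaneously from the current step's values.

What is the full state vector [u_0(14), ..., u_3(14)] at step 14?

Answer: [64, 64, 64, 64]

Derivation:
t=0: [21, 39, 3, 90]
t=1: [44, 52, 20, 28]
t=2: [66, 70, 57, 60]
t=3: [63, 62, 68, 66]
t=4: [65, 65, 62, 63]
t=5: [64, 64, 66, 65]
t=6: [64, 64, 63, 64]
t=7: [65, 65, 65, 65]
t=8: [64, 64, 64, 64]
t=9: [65, 65, 65, 65]
t=10: [64, 64, 64, 64]
t=11: [65, 65, 65, 65]
t=12: [64, 64, 64, 64]
t=13: [65, 65, 65, 65]
t=14: [64, 64, 64, 64]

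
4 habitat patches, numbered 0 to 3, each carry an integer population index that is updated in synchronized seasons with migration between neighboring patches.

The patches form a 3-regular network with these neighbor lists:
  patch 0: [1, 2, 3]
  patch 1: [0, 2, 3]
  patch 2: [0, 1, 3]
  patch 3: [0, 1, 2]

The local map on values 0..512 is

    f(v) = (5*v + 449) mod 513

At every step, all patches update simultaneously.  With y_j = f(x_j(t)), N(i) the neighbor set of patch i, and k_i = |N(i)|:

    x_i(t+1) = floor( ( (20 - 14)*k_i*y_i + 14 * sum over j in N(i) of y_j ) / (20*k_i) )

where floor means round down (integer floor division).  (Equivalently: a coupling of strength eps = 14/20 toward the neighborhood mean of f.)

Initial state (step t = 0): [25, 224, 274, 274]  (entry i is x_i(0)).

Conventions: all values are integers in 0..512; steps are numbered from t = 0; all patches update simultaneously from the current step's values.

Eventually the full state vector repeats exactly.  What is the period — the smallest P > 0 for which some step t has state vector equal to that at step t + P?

Simulating step by step:
t=0: [25, 224, 274, 274]
t=1: [155, 153, 170, 170]
t=2: [230, 230, 235, 235]
t=3: [71, 71, 73, 73]
t=4: [295, 295, 296, 296]
t=5: [387, 387, 387, 387]
t=6: [332, 332, 332, 332]
t=7: [57, 57, 57, 57]
t=8: [221, 221, 221, 221]
t=9: [15, 15, 15, 15]
t=10: [11, 11, 11, 11]
t=11: [504, 504, 504, 504]
t=12: [404, 404, 404, 404]
t=13: [417, 417, 417, 417]
t=14: [482, 482, 482, 482]
t=15: [294, 294, 294, 294]
t=16: [380, 380, 380, 380]
t=17: [297, 297, 297, 297]
t=18: [395, 395, 395, 395]
t=19: [372, 372, 372, 372]
t=20: [257, 257, 257, 257]
t=21: [195, 195, 195, 195]
t=22: [398, 398, 398, 398]
t=23: [387, 387, 387, 387]

Answer: 18
Key observation: The state at step 5, [387, 387, 387, 387], reappears at step 23 — and no state repeats earlier — so the cycle the system enters has period 18.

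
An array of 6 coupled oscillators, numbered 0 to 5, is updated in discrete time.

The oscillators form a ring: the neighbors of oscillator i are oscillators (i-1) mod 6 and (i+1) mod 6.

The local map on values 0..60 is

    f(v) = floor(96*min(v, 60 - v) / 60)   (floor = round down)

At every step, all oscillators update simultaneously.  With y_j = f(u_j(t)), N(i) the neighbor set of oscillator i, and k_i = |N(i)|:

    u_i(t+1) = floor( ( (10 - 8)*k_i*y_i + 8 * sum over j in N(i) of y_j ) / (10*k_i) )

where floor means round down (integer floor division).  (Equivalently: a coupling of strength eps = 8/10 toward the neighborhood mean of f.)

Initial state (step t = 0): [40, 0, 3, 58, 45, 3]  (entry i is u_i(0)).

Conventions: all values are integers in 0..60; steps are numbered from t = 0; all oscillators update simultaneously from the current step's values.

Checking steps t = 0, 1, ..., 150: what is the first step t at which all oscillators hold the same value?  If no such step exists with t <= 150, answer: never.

Simulating step by step:
t=0: [40, 0, 3, 58, 45, 3]  (not all equal)
t=1: [8, 14, 2, 11, 7, 23]  (not all equal)
t=2: [25, 10, 16, 9, 23, 16]  (not all equal)
t=3: [24, 29, 17, 27, 22, 35]  (not all equal)
t=4: [42, 35, 41, 33, 40, 37]  (not all equal)
t=5: [36, 31, 39, 33, 38, 31]  (not all equal)
t=6: [44, 37, 42, 35, 42, 38]  (not all equal)
t=7: [33, 28, 36, 30, 35, 28]  (not all equal)
t=8: [43, 41, 44, 40, 44, 42]  (not all equal)
t=9: [28, 26, 29, 26, 29, 26]  (not all equal)
t=10: [41, 44, 42, 45, 42, 44]  (not all equal)
t=11: [26, 28, 25, 27, 25, 28]  (not all equal)
t=12: [43, 41, 42, 40, 42, 41]  (not all equal)
t=13: [29, 28, 30, 28, 30, 28]  (not all equal)
t=14: [44, 46, 44, 47, 44, 46]  (not all equal)
t=15: [22, 24, 21, 24, 21, 24]  (not all equal)
t=16: [37, 34, 37, 34, 37, 34]  (not all equal)
t=17: [40, 37, 40, 37, 40, 37]  (not all equal)
t=18: [35, 32, 35, 32, 35, 32]  (not all equal)
t=19: [43, 40, 43, 40, 43, 40]  (not all equal)
t=20: [31, 28, 31, 28, 31, 28]  (not all equal)
t=21: [44, 45, 44, 45, 44, 45]  (not all equal)
t=22: [24, 24, 24, 24, 24, 24]  (all equal)

Answer: 22
Key observation: Synchronization is absorbing here: once all oscillators are equal they stay equal, and step 22 is the first all-equal step.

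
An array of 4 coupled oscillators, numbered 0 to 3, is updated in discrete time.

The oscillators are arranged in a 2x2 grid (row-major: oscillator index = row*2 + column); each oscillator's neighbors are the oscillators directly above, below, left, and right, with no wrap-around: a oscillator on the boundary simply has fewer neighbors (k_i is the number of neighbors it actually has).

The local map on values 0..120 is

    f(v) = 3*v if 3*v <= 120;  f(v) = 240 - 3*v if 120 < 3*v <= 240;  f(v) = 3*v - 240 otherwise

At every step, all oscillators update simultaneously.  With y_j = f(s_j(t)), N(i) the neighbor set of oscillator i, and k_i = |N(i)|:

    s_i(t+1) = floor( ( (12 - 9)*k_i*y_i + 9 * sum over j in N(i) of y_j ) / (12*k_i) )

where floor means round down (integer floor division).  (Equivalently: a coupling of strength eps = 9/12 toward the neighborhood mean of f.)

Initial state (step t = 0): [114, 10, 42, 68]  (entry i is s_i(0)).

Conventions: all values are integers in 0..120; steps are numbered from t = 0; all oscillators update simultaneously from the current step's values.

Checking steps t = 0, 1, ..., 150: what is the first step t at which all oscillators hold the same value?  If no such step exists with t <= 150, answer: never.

Simulating step by step:
t=0: [114, 10, 42, 68]  (not all equal)
t=1: [79, 59, 80, 63]  (not all equal)
t=2: [24, 36, 20, 36]  (not all equal)
t=3: [81, 94, 82, 90]  (not all equal)
t=4: [18, 22, 13, 25]  (not all equal)
t=5: [52, 64, 58, 58]  (not all equal)
t=6: [63, 68, 72, 59]  (not all equal)
t=7: [35, 51, 48, 38]  (not all equal)
t=8: [94, 103, 106, 97]  (not all equal)
t=9: [65, 52, 54, 67]  (not all equal)
t=10: [72, 52, 51, 70]  (not all equal)
t=11: [70, 41, 42, 71]  (not all equal)
t=12: [94, 50, 49, 93]  (not all equal)
t=13: [79, 52, 53, 78]  (not all equal)
t=14: [62, 24, 23, 63]  (not all equal)
t=15: [66, 57, 56, 65]  (not all equal)
t=16: [63, 49, 50, 64]  (not all equal)
t=17: [81, 60, 59, 80]  (not all equal)
t=18: [46, 16, 16, 46]  (not all equal)
t=19: [61, 88, 88, 61]  (not all equal)
t=20: [32, 48, 48, 32]  (not all equal)
t=21: [96, 96, 96, 96]  (all equal)

Answer: 21
Key observation: Synchronization is absorbing here: once all oscillators are equal they stay equal, and step 21 is the first all-equal step.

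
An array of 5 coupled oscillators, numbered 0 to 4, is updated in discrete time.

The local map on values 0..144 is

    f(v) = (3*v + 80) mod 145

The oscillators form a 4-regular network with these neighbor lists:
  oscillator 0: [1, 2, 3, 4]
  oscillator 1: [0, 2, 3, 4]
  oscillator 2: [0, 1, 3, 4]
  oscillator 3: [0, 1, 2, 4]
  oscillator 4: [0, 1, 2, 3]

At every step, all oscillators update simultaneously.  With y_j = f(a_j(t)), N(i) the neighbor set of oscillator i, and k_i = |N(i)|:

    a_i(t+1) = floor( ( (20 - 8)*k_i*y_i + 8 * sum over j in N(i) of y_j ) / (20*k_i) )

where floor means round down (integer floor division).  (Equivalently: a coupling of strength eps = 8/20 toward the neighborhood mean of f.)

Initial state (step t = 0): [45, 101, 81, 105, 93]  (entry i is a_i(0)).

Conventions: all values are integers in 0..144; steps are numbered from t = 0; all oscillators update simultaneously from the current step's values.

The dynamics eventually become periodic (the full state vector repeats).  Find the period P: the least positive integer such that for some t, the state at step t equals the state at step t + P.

Answer: 6
Key observation: The state at step 39, [60, 98, 71, 60, 60], reappears at step 45 — and no state repeats earlier — so the cycle the system enters has period 6.

Derivation:
t=0: [45, 101, 81, 105, 93]
t=1: [72, 83, 53, 89, 71]
t=2: [22, 39, 66, 48, 21]
t=3: [41, 66, 107, 80, 112]
t=4: [74, 112, 101, 60, 108]
t=5: [52, 109, 92, 103, 103]
t=6: [92, 105, 80, 96, 96]
t=7: [68, 88, 50, 74, 74]
t=8: [99, 57, 72, 36, 36]
t=9: [72, 81, 31, 50, 50]
t=10: [26, 40, 37, 66, 66]
t=11: [44, 65, 61, 104, 104]
t=12: [85, 116, 110, 102, 102]
t=13: [72, 118, 109, 97, 97]
t=14: [45, 114, 101, 83, 83]
t=15: [72, 103, 83, 56, 56]
t=16: [38, 84, 54, 86, 86]
t=17: [52, 49, 76, 52, 52]
t=18: [82, 78, 46, 82, 82]
t=19: [38, 32, 57, 38, 38]
t=20: [52, 43, 81, 52, 52]
t=21: [82, 69, 53, 82, 82]
t=22: [52, 105, 81, 52, 52]
t=23: [86, 93, 57, 86, 86]
t=24: [55, 66, 84, 55, 55]
t=25: [97, 114, 68, 97, 97]
t=26: [91, 117, 120, 91, 91]
t=27: [65, 104, 36, 65, 65]
t=28: [118, 104, 75, 118, 118]
t=29: [126, 105, 62, 126, 126]
t=30: [41, 82, 90, 41, 41]
t=31: [56, 45, 57, 56, 56]
t=32: [100, 83, 101, 100, 100]
t=33: [85, 59, 86, 85, 85]
t=34: [52, 85, 53, 52, 52]
t=35: [86, 63, 88, 86, 86]
t=36: [56, 94, 59, 56, 56]
t=37: [100, 85, 105, 100, 100]
t=38: [87, 64, 94, 87, 87]
t=39: [60, 98, 71, 60, 60]
t=40: [100, 85, 44, 100, 100]
t=41: [83, 60, 71, 83, 83]
t=42: [43, 81, 25, 43, 43]
t=43: [55, 40, 28, 55, 55]
t=44: [87, 64, 46, 87, 87]
t=45: [60, 98, 71, 60, 60]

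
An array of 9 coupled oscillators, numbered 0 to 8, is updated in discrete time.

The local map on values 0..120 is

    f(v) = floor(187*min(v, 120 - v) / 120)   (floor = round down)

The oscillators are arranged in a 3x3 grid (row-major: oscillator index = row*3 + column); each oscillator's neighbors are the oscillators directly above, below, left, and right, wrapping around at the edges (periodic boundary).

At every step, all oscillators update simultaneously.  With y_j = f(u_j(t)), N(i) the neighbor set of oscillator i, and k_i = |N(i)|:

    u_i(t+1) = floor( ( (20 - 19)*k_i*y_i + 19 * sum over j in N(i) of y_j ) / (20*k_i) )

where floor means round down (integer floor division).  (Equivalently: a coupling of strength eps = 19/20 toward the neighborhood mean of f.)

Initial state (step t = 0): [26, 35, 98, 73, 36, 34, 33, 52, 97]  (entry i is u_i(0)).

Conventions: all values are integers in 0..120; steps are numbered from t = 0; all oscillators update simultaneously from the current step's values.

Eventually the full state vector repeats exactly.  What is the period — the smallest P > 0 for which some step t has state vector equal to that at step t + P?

Answer: 17
Key observation: The state at step 15, [81, 81, 81, 81, 81, 81, 81, 81, 81], reappears at step 32 — and no state repeats earlier — so the cycle the system enters has period 17.

Derivation:
t=0: [26, 35, 98, 73, 36, 34, 33, 52, 97]
t=1: [52, 52, 44, 50, 64, 49, 56, 50, 53]
t=2: [78, 78, 79, 82, 78, 78, 79, 83, 77]
t=3: [62, 62, 65, 64, 61, 63, 62, 64, 62]
t=4: [88, 88, 89, 89, 88, 88, 88, 90, 87]
t=5: [48, 48, 49, 48, 48, 49, 48, 49, 48]
t=6: [74, 74, 74, 74, 74, 74, 74, 74, 75]
t=7: [71, 71, 70, 71, 71, 70, 70, 70, 70]
t=8: [76, 76, 76, 76, 76, 76, 76, 76, 77]
t=9: [68, 68, 67, 68, 68, 67, 67, 67, 67]
t=10: [81, 81, 81, 81, 81, 81, 81, 81, 82]
t=11: [60, 60, 59, 60, 60, 59, 59, 59, 59]
t=12: [92, 92, 91, 92, 92, 91, 91, 91, 91]
t=13: [43, 43, 44, 43, 43, 44, 44, 44, 45]
t=14: [67, 67, 68, 67, 67, 68, 68, 68, 68]
t=15: [81, 81, 81, 81, 81, 81, 81, 81, 81]
t=16: [60, 60, 60, 60, 60, 60, 60, 60, 60]
t=17: [93, 93, 93, 93, 93, 93, 93, 93, 93]
t=18: [42, 42, 42, 42, 42, 42, 42, 42, 42]
t=19: [65, 65, 65, 65, 65, 65, 65, 65, 65]
t=20: [85, 85, 85, 85, 85, 85, 85, 85, 85]
t=21: [54, 54, 54, 54, 54, 54, 54, 54, 54]
t=22: [84, 84, 84, 84, 84, 84, 84, 84, 84]
t=23: [56, 56, 56, 56, 56, 56, 56, 56, 56]
t=24: [87, 87, 87, 87, 87, 87, 87, 87, 87]
t=25: [51, 51, 51, 51, 51, 51, 51, 51, 51]
t=26: [79, 79, 79, 79, 79, 79, 79, 79, 79]
t=27: [63, 63, 63, 63, 63, 63, 63, 63, 63]
t=28: [88, 88, 88, 88, 88, 88, 88, 88, 88]
t=29: [49, 49, 49, 49, 49, 49, 49, 49, 49]
t=30: [76, 76, 76, 76, 76, 76, 76, 76, 76]
t=31: [68, 68, 68, 68, 68, 68, 68, 68, 68]
t=32: [81, 81, 81, 81, 81, 81, 81, 81, 81]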